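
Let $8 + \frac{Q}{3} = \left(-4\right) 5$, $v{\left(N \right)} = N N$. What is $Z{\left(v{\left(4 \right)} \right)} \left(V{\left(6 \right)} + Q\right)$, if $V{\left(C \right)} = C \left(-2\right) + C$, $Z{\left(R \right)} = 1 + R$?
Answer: $-1530$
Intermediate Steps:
$v{\left(N \right)} = N^{2}$
$Q = -84$ ($Q = -24 + 3 \left(\left(-4\right) 5\right) = -24 + 3 \left(-20\right) = -24 - 60 = -84$)
$V{\left(C \right)} = - C$ ($V{\left(C \right)} = - 2 C + C = - C$)
$Z{\left(v{\left(4 \right)} \right)} \left(V{\left(6 \right)} + Q\right) = \left(1 + 4^{2}\right) \left(\left(-1\right) 6 - 84\right) = \left(1 + 16\right) \left(-6 - 84\right) = 17 \left(-90\right) = -1530$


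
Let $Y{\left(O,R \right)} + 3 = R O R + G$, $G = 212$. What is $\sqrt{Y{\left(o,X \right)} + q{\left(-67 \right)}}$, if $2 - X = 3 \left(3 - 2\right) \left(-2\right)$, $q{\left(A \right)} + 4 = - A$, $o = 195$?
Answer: $4 \sqrt{797} \approx 112.92$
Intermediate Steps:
$q{\left(A \right)} = -4 - A$
$X = 8$ ($X = 2 - 3 \left(3 - 2\right) \left(-2\right) = 2 - 3 \cdot 1 \left(-2\right) = 2 - 3 \left(-2\right) = 2 - -6 = 2 + 6 = 8$)
$Y{\left(O,R \right)} = 209 + O R^{2}$ ($Y{\left(O,R \right)} = -3 + \left(R O R + 212\right) = -3 + \left(O R R + 212\right) = -3 + \left(O R^{2} + 212\right) = -3 + \left(212 + O R^{2}\right) = 209 + O R^{2}$)
$\sqrt{Y{\left(o,X \right)} + q{\left(-67 \right)}} = \sqrt{\left(209 + 195 \cdot 8^{2}\right) - -63} = \sqrt{\left(209 + 195 \cdot 64\right) + \left(-4 + 67\right)} = \sqrt{\left(209 + 12480\right) + 63} = \sqrt{12689 + 63} = \sqrt{12752} = 4 \sqrt{797}$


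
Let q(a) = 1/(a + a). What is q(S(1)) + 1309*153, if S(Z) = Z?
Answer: 400555/2 ≈ 2.0028e+5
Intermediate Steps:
q(a) = 1/(2*a)
q(S(1)) + 1309*153 = (½)/1 + 1309*153 = (½)*1 + 200277 = ½ + 200277 = 400555/2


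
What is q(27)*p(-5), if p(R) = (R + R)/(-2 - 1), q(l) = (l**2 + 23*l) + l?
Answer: 4590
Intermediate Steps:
q(l) = l**2 + 24*l
p(R) = -2*R/3 (p(R) = (2*R)/(-3) = (2*R)*(-1/3) = -2*R/3)
q(27)*p(-5) = (27*(24 + 27))*(-2/3*(-5)) = (27*51)*(10/3) = 1377*(10/3) = 4590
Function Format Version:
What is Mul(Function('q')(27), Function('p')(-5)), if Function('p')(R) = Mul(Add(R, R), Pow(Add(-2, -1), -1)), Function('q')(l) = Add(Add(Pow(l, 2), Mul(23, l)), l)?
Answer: 4590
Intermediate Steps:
Function('q')(l) = Add(Pow(l, 2), Mul(24, l))
Function('p')(R) = Mul(Rational(-2, 3), R) (Function('p')(R) = Mul(Mul(2, R), Pow(-3, -1)) = Mul(Mul(2, R), Rational(-1, 3)) = Mul(Rational(-2, 3), R))
Mul(Function('q')(27), Function('p')(-5)) = Mul(Mul(27, Add(24, 27)), Mul(Rational(-2, 3), -5)) = Mul(Mul(27, 51), Rational(10, 3)) = Mul(1377, Rational(10, 3)) = 4590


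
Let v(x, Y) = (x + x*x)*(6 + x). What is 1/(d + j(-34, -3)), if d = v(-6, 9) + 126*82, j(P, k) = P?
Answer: 1/10298 ≈ 9.7106e-5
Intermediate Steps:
v(x, Y) = (6 + x)*(x + x²) (v(x, Y) = (x + x²)*(6 + x) = (6 + x)*(x + x²))
d = 10332 (d = -6*(6 + (-6)² + 7*(-6)) + 126*82 = -6*(6 + 36 - 42) + 10332 = -6*0 + 10332 = 0 + 10332 = 10332)
1/(d + j(-34, -3)) = 1/(10332 - 34) = 1/10298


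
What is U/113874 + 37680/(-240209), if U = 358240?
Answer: 40880849920/13676779833 ≈ 2.9891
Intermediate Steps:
U/113874 + 37680/(-240209) = 358240/113874 + 37680/(-240209) = 358240*(1/113874) + 37680*(-1/240209) = 179120/56937 - 37680/240209 = 40880849920/13676779833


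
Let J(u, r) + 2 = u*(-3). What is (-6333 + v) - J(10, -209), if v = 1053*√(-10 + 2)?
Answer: -6301 + 2106*I*√2 ≈ -6301.0 + 2978.3*I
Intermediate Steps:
J(u, r) = -2 - 3*u (J(u, r) = -2 + u*(-3) = -2 - 3*u)
v = 2106*I*√2 (v = 1053*√(-8) = 1053*(2*I*√2) = 2106*I*√2 ≈ 2978.3*I)
(-6333 + v) - J(10, -209) = (-6333 + 2106*I*√2) - (-2 - 3*10) = (-6333 + 2106*I*√2) - (-2 - 30) = (-6333 + 2106*I*√2) - 1*(-32) = (-6333 + 2106*I*√2) + 32 = -6301 + 2106*I*√2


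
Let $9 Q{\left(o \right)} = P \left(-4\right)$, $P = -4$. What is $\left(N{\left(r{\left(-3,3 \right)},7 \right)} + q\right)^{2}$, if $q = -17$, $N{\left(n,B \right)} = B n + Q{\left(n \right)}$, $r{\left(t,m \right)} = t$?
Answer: $\frac{106276}{81} \approx 1312.0$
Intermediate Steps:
$Q{\left(o \right)} = \frac{16}{9}$ ($Q{\left(o \right)} = \frac{\left(-4\right) \left(-4\right)}{9} = \frac{1}{9} \cdot 16 = \frac{16}{9}$)
$N{\left(n,B \right)} = \frac{16}{9} + B n$ ($N{\left(n,B \right)} = B n + \frac{16}{9} = \frac{16}{9} + B n$)
$\left(N{\left(r{\left(-3,3 \right)},7 \right)} + q\right)^{2} = \left(\left(\frac{16}{9} + 7 \left(-3\right)\right) - 17\right)^{2} = \left(\left(\frac{16}{9} - 21\right) - 17\right)^{2} = \left(- \frac{173}{9} - 17\right)^{2} = \left(- \frac{326}{9}\right)^{2} = \frac{106276}{81}$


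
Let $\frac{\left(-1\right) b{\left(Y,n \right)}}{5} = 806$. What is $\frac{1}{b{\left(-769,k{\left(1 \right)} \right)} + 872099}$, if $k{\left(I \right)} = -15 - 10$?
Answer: $\frac{1}{868069} \approx 1.152 \cdot 10^{-6}$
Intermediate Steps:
$k{\left(I \right)} = -25$
$b{\left(Y,n \right)} = -4030$ ($b{\left(Y,n \right)} = \left(-5\right) 806 = -4030$)
$\frac{1}{b{\left(-769,k{\left(1 \right)} \right)} + 872099} = \frac{1}{-4030 + 872099} = \frac{1}{868069}$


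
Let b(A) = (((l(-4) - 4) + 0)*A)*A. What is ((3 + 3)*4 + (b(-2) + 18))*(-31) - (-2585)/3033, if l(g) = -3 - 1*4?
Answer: 190631/3033 ≈ 62.852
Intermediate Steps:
l(g) = -7 (l(g) = -3 - 4 = -7)
b(A) = -11*A² (b(A) = (((-7 - 4) + 0)*A)*A = ((-11 + 0)*A)*A = (-11*A)*A = -11*A²)
((3 + 3)*4 + (b(-2) + 18))*(-31) - (-2585)/3033 = ((3 + 3)*4 + (-11*(-2)² + 18))*(-31) - (-2585)/3033 = (6*4 + (-11*4 + 18))*(-31) - (-2585)/3033 = (24 + (-44 + 18))*(-31) - 1*(-2585/3033) = (24 - 26)*(-31) + 2585/3033 = -2*(-31) + 2585/3033 = 62 + 2585/3033 = 190631/3033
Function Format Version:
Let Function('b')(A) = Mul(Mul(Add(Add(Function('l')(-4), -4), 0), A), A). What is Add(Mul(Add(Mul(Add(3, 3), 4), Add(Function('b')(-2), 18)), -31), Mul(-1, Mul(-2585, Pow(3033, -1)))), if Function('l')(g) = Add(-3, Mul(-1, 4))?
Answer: Rational(190631, 3033) ≈ 62.852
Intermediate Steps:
Function('l')(g) = -7 (Function('l')(g) = Add(-3, -4) = -7)
Function('b')(A) = Mul(-11, Pow(A, 2)) (Function('b')(A) = Mul(Mul(Add(Add(-7, -4), 0), A), A) = Mul(Mul(Add(-11, 0), A), A) = Mul(Mul(-11, A), A) = Mul(-11, Pow(A, 2)))
Add(Mul(Add(Mul(Add(3, 3), 4), Add(Function('b')(-2), 18)), -31), Mul(-1, Mul(-2585, Pow(3033, -1)))) = Add(Mul(Add(Mul(Add(3, 3), 4), Add(Mul(-11, Pow(-2, 2)), 18)), -31), Mul(-1, Mul(-2585, Pow(3033, -1)))) = Add(Mul(Add(Mul(6, 4), Add(Mul(-11, 4), 18)), -31), Mul(-1, Mul(-2585, Rational(1, 3033)))) = Add(Mul(Add(24, Add(-44, 18)), -31), Mul(-1, Rational(-2585, 3033))) = Add(Mul(Add(24, -26), -31), Rational(2585, 3033)) = Add(Mul(-2, -31), Rational(2585, 3033)) = Add(62, Rational(2585, 3033)) = Rational(190631, 3033)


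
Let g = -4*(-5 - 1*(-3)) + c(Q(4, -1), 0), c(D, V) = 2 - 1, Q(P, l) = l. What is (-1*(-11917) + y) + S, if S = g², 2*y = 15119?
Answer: 39115/2 ≈ 19558.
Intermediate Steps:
c(D, V) = 1
y = 15119/2 (y = (½)*15119 = 15119/2 ≈ 7559.5)
g = 9 (g = -4*(-5 - 1*(-3)) + 1 = -4*(-5 + 3) + 1 = -4*(-2) + 1 = 8 + 1 = 9)
S = 81 (S = 9² = 81)
(-1*(-11917) + y) + S = (-1*(-11917) + 15119/2) + 81 = (11917 + 15119/2) + 81 = 38953/2 + 81 = 39115/2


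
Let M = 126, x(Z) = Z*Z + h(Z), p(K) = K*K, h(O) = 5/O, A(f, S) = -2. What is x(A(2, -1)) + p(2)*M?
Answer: 1011/2 ≈ 505.50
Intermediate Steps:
p(K) = K**2
x(Z) = Z**2 + 5/Z (x(Z) = Z*Z + 5/Z = Z**2 + 5/Z)
x(A(2, -1)) + p(2)*M = (5 + (-2)**3)/(-2) + 2**2*126 = -(5 - 8)/2 + 4*126 = -1/2*(-3) + 504 = 3/2 + 504 = 1011/2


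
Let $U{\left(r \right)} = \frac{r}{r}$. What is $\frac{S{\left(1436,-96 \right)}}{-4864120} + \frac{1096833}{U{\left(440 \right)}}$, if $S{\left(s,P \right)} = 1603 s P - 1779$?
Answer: $\frac{5335348316907}{4864120} \approx 1.0969 \cdot 10^{6}$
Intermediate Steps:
$U{\left(r \right)} = 1$
$S{\left(s,P \right)} = -1779 + 1603 P s$ ($S{\left(s,P \right)} = 1603 P s - 1779 = -1779 + 1603 P s$)
$\frac{S{\left(1436,-96 \right)}}{-4864120} + \frac{1096833}{U{\left(440 \right)}} = \frac{-1779 + 1603 \left(-96\right) 1436}{-4864120} + \frac{1096833}{1} = \left(-1779 - 220983168\right) \left(- \frac{1}{4864120}\right) + 1096833 \cdot 1 = \left(-220984947\right) \left(- \frac{1}{4864120}\right) + 1096833 = \frac{220984947}{4864120} + 1096833 = \frac{5335348316907}{4864120}$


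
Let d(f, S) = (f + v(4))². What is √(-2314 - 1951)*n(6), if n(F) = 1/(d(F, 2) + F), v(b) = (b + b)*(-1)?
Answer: I*√4265/10 ≈ 6.5307*I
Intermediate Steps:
v(b) = -2*b (v(b) = (2*b)*(-1) = -2*b)
d(f, S) = (-8 + f)² (d(f, S) = (f - 2*4)² = (f - 8)² = (-8 + f)²)
n(F) = 1/(F + (-8 + F)²) (n(F) = 1/((-8 + F)² + F) = 1/(F + (-8 + F)²))
√(-2314 - 1951)*n(6) = √(-2314 - 1951)/(6 + (-8 + 6)²) = √(-4265)/(6 + (-2)²) = (I*√4265)/(6 + 4) = (I*√4265)/10 = (I*√4265)*(⅒) = I*√4265/10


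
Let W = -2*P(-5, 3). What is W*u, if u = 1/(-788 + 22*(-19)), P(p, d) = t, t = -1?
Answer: -1/603 ≈ -0.0016584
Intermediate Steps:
P(p, d) = -1
u = -1/1206 (u = 1/(-788 - 418) = 1/(-1206) = -1/1206 ≈ -0.00082919)
W = 2 (W = -2*(-1) = 2)
W*u = 2*(-1/1206) = -1/603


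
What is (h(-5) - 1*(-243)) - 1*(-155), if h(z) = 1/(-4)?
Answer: 1591/4 ≈ 397.75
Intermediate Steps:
h(z) = -¼
(h(-5) - 1*(-243)) - 1*(-155) = (-¼ - 1*(-243)) - 1*(-155) = (-¼ + 243) + 155 = 971/4 + 155 = 1591/4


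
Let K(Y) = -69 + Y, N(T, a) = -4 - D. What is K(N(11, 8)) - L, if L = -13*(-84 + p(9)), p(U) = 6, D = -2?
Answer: -1085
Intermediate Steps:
N(T, a) = -2 (N(T, a) = -4 - 1*(-2) = -4 + 2 = -2)
L = 1014 (L = -13*(-84 + 6) = -13*(-78) = 1014)
K(N(11, 8)) - L = (-69 - 2) - 1*1014 = -71 - 1014 = -1085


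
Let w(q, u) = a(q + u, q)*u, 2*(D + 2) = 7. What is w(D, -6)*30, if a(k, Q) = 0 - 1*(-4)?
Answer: -720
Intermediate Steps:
D = 3/2 (D = -2 + (½)*7 = -2 + 7/2 = 3/2 ≈ 1.5000)
a(k, Q) = 4 (a(k, Q) = 0 + 4 = 4)
w(q, u) = 4*u
w(D, -6)*30 = (4*(-6))*30 = -24*30 = -720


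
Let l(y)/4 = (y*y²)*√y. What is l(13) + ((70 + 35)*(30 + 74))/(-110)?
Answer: -1092/11 + 8788*√13 ≈ 31586.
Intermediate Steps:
l(y) = 4*y^(7/2) (l(y) = 4*((y*y²)*√y) = 4*(y³*√y) = 4*y^(7/2))
l(13) + ((70 + 35)*(30 + 74))/(-110) = 4*13^(7/2) + ((70 + 35)*(30 + 74))/(-110) = 4*(2197*√13) + (105*104)*(-1/110) = 8788*√13 + 10920*(-1/110) = 8788*√13 - 1092/11 = -1092/11 + 8788*√13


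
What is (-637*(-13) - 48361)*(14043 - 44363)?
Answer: 1215225600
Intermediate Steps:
(-637*(-13) - 48361)*(14043 - 44363) = (8281 - 48361)*(-30320) = -40080*(-30320) = 1215225600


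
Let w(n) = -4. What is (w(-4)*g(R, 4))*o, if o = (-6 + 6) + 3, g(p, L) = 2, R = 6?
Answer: -24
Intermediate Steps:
o = 3 (o = 0 + 3 = 3)
(w(-4)*g(R, 4))*o = -4*2*3 = -8*3 = -24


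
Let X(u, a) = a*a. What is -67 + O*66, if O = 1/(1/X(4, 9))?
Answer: 5279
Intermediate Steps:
X(u, a) = a**2
O = 81 (O = 1/(1/(9**2)) = 1/(1/81) = 81)
-67 + O*66 = -67 + 81*66 = -67 + 5346 = 5279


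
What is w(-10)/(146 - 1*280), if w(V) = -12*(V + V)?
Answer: -120/67 ≈ -1.7910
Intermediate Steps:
w(V) = -24*V
w(-10)/(146 - 1*280) = (-24*(-10))/(146 - 1*280) = 240/(146 - 280) = 240/(-134) = 240*(-1/134) = -120/67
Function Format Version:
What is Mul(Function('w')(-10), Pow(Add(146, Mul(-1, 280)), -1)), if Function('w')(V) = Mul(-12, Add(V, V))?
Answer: Rational(-120, 67) ≈ -1.7910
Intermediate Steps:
Function('w')(V) = Mul(-24, V) (Function('w')(V) = Mul(-12, Mul(2, V)) = Mul(-24, V))
Mul(Function('w')(-10), Pow(Add(146, Mul(-1, 280)), -1)) = Mul(Mul(-24, -10), Pow(Add(146, Mul(-1, 280)), -1)) = Mul(240, Pow(Add(146, -280), -1)) = Mul(240, Pow(-134, -1)) = Mul(240, Rational(-1, 134)) = Rational(-120, 67)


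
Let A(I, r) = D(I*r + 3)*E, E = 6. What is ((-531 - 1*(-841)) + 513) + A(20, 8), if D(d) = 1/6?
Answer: 824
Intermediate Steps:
D(d) = ⅙
A(I, r) = 1 (A(I, r) = (⅙)*6 = 1)
((-531 - 1*(-841)) + 513) + A(20, 8) = ((-531 - 1*(-841)) + 513) + 1 = ((-531 + 841) + 513) + 1 = (310 + 513) + 1 = 823 + 1 = 824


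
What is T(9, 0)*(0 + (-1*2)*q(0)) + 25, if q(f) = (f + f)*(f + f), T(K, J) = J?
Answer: 25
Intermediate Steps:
q(f) = 4*f² (q(f) = (2*f)*(2*f) = 4*f²)
T(9, 0)*(0 + (-1*2)*q(0)) + 25 = 0*(0 + (-1*2)*(4*0²)) + 25 = 0*(0 - 8*0) + 25 = 0*(0 - 2*0) + 25 = 0*(0 + 0) + 25 = 0*0 + 25 = 0 + 25 = 25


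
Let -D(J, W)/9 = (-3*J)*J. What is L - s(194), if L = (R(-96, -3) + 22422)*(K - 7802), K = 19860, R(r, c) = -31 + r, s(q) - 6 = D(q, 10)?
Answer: 267816932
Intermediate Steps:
D(J, W) = 27*J² (D(J, W) = -9*(-3*J)*J = -(-27)*J² = 27*J²)
s(q) = 6 + 27*q²
L = 268833110 (L = ((-31 - 96) + 22422)*(19860 - 7802) = (-127 + 22422)*12058 = 22295*12058 = 268833110)
L - s(194) = 268833110 - (6 + 27*194²) = 268833110 - (6 + 27*37636) = 268833110 - (6 + 1016172) = 268833110 - 1*1016178 = 268833110 - 1016178 = 267816932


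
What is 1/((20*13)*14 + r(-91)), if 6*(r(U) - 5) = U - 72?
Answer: 6/21707 ≈ 0.00027641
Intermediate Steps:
r(U) = -7 + U/6 (r(U) = 5 + (U - 72)/6 = 5 + (-72 + U)/6 = 5 + (-12 + U/6) = -7 + U/6)
1/((20*13)*14 + r(-91)) = 1/((20*13)*14 + (-7 + (1/6)*(-91))) = 1/(260*14 + (-7 - 91/6)) = 1/(3640 - 133/6) = 1/(21707/6) = 6/21707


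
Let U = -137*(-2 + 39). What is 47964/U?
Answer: -47964/5069 ≈ -9.4622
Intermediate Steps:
U = -5069 (U = -137*37 = -5069)
47964/U = 47964/(-5069) = 47964*(-1/5069) = -47964/5069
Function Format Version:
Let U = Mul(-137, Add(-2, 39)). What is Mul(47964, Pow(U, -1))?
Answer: Rational(-47964, 5069) ≈ -9.4622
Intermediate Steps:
U = -5069 (U = Mul(-137, 37) = -5069)
Mul(47964, Pow(U, -1)) = Mul(47964, Pow(-5069, -1)) = Mul(47964, Rational(-1, 5069)) = Rational(-47964, 5069)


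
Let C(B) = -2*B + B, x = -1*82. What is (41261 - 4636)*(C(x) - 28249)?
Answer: -1031616375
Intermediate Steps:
x = -82
C(B) = -B
(41261 - 4636)*(C(x) - 28249) = (41261 - 4636)*(-1*(-82) - 28249) = 36625*(82 - 28249) = 36625*(-28167) = -1031616375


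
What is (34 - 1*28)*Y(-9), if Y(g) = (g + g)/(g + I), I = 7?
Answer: 54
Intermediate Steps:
Y(g) = 2*g/(7 + g) (Y(g) = (g + g)/(g + 7) = (2*g)/(7 + g) = 2*g/(7 + g))
(34 - 1*28)*Y(-9) = (34 - 1*28)*(2*(-9)/(7 - 9)) = (34 - 28)*(2*(-9)/(-2)) = 6*(2*(-9)*(-1/2)) = 6*9 = 54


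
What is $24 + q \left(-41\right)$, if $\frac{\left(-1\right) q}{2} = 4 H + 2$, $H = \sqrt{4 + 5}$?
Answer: $1172$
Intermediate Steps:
$H = 3$ ($H = \sqrt{9} = 3$)
$q = -28$ ($q = - 2 \left(4 \cdot 3 + 2\right) = - 2 \left(12 + 2\right) = \left(-2\right) 14 = -28$)
$24 + q \left(-41\right) = 24 - -1148 = 24 + 1148 = 1172$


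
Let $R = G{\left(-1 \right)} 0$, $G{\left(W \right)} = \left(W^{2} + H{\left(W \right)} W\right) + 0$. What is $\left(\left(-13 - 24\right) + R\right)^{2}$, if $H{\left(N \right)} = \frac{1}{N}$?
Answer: $1369$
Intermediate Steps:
$G{\left(W \right)} = 1 + W^{2}$ ($G{\left(W \right)} = \left(W^{2} + \frac{W}{W}\right) + 0 = \left(W^{2} + 1\right) + 0 = \left(1 + W^{2}\right) + 0 = 1 + W^{2}$)
$R = 0$ ($R = \left(1 + \left(-1\right)^{2}\right) 0 = \left(1 + 1\right) 0 = 2 \cdot 0 = 0$)
$\left(\left(-13 - 24\right) + R\right)^{2} = \left(\left(-13 - 24\right) + 0\right)^{2} = \left(-37 + 0\right)^{2} = \left(-37\right)^{2} = 1369$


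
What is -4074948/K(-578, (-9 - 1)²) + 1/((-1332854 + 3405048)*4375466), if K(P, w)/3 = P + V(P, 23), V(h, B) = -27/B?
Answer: 1637333978840176541/698144708215108 ≈ 2345.3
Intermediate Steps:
K(P, w) = -81/23 + 3*P (K(P, w) = 3*(P - 27/23) = 3*(-27/23 + P) = -81/23 + 3*P)
-4074948/K(-578, (-9 - 1)²) + 1/((-1332854 + 3405048)*4375466) = -4074948/(-81/23 + 3*(-578)) + 1/((-1332854 + 3405048)*4375466) = -4074948/(-81/23 - 1734) + (1/4375466)/2072194 = -4074948/(-39963/23) + (1/2072194)*(1/4375466) = -4074948*(-23/39963) + 1/9066814392404 = 31241268/13321 + 1/9066814392404 = 1637333978840176541/698144708215108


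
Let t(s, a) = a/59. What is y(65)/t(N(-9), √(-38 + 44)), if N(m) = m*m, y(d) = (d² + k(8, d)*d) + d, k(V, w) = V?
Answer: 141895*√6/3 ≈ 1.1586e+5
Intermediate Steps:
y(d) = d² + 9*d (y(d) = (d² + 8*d) + d = d² + 9*d)
N(m) = m²
t(s, a) = a/59 (t(s, a) = a*(1/59) = a/59)
y(65)/t(N(-9), √(-38 + 44)) = (65*(9 + 65))/((√(-38 + 44)/59)) = (65*74)/((√6/59)) = 4810*(59*√6/6) = 141895*√6/3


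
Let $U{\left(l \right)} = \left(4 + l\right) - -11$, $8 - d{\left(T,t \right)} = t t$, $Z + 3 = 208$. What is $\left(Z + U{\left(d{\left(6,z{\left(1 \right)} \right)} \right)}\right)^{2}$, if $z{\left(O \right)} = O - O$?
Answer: $51984$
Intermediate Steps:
$Z = 205$ ($Z = -3 + 208 = 205$)
$z{\left(O \right)} = 0$
$d{\left(T,t \right)} = 8 - t^{2}$ ($d{\left(T,t \right)} = 8 - t t = 8 - t^{2}$)
$U{\left(l \right)} = 15 + l$ ($U{\left(l \right)} = \left(4 + l\right) + 11 = 15 + l$)
$\left(Z + U{\left(d{\left(6,z{\left(1 \right)} \right)} \right)}\right)^{2} = \left(205 + \left(15 + \left(8 - 0^{2}\right)\right)\right)^{2} = \left(205 + \left(15 + \left(8 - 0\right)\right)\right)^{2} = \left(205 + \left(15 + \left(8 + 0\right)\right)\right)^{2} = \left(205 + \left(15 + 8\right)\right)^{2} = \left(205 + 23\right)^{2} = 228^{2} = 51984$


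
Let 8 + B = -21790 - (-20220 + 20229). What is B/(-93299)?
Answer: 21807/93299 ≈ 0.23373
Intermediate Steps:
B = -21807 (B = -8 + (-21790 - (-20220 + 20229)) = -8 + (-21790 - 1*9) = -8 + (-21790 - 9) = -8 - 21799 = -21807)
B/(-93299) = -21807/(-93299) = -21807*(-1/93299) = 21807/93299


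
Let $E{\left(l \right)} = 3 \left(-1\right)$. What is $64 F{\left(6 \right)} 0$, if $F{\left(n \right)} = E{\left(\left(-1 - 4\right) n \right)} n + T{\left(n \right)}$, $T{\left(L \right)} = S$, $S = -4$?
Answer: $0$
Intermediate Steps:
$E{\left(l \right)} = -3$
$T{\left(L \right)} = -4$
$F{\left(n \right)} = -4 - 3 n$ ($F{\left(n \right)} = - 3 n - 4 = -4 - 3 n$)
$64 F{\left(6 \right)} 0 = 64 \left(-4 - 18\right) 0 = 64 \left(\left(-22\right) 0\right) = 64 \cdot 0 = 0$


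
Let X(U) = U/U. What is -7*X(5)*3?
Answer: -21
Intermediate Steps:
X(U) = 1
-7*X(5)*3 = -7*1*3 = -7*3 = -21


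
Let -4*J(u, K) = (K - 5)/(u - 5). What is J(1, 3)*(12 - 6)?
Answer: -3/4 ≈ -0.75000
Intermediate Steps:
J(u, K) = -(-5 + K)/(4*(-5 + u)) (J(u, K) = -(K - 5)/(4*(u - 5)) = -(-5 + K)/(4*(-5 + u)))
J(1, 3)*(12 - 6) = ((5 - 1*3)/(4*(-5 + 1)))*(12 - 6) = ((1/4)*(5 - 3)/(-4))*6 = ((1/4)*(-1/4)*2)*6 = -1/8*6 = -3/4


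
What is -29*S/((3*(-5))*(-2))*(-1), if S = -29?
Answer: -841/30 ≈ -28.033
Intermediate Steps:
-29*S/((3*(-5))*(-2))*(-1) = -(-841)/((3*(-5))*(-2))*(-1) = -(-841)/((-15*(-2)))*(-1) = -(-841)/30*(-1) = -29*(-29/30)*(-1) = (841/30)*(-1) = -841/30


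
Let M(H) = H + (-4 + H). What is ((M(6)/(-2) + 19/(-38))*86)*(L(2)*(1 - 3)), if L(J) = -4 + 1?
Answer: -2322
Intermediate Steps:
L(J) = -3
M(H) = -4 + 2*H
((M(6)/(-2) + 19/(-38))*86)*(L(2)*(1 - 3)) = (((-4 + 2*6)/(-2) + 19/(-38))*86)*(-3*(1 - 3)) = (((-4 + 12)*(-1/2) + 19*(-1/38))*86)*(-3*(-2)) = ((8*(-1/2) - 1/2)*86)*6 = ((-4 - 1/2)*86)*6 = -9/2*86*6 = -387*6 = -2322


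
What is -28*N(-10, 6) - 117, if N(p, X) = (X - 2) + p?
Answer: 51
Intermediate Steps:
N(p, X) = -2 + X + p (N(p, X) = (-2 + X) + p = -2 + X + p)
-28*N(-10, 6) - 117 = -28*(-2 + 6 - 10) - 117 = -28*(-6) - 117 = 168 - 117 = 51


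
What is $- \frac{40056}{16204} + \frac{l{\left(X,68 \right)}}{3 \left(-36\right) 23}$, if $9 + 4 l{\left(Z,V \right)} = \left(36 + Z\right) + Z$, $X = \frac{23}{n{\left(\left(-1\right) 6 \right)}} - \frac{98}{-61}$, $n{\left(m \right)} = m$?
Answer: $- \frac{9112525229}{3682942344} \approx -2.4743$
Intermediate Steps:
$X = - \frac{815}{366}$ ($X = \frac{23}{\left(-1\right) 6} - \frac{98}{-61} = \frac{23}{-6} - - \frac{98}{61} = 23 \left(- \frac{1}{6}\right) + \frac{98}{61} = - \frac{23}{6} + \frac{98}{61} = - \frac{815}{366} \approx -2.2268$)
$l{\left(Z,V \right)} = \frac{27}{4} + \frac{Z}{2}$ ($l{\left(Z,V \right)} = - \frac{9}{4} + \frac{\left(36 + Z\right) + Z}{4} = - \frac{9}{4} + \frac{36 + 2 Z}{4} = - \frac{9}{4} + \left(9 + \frac{Z}{2}\right) = \frac{27}{4} + \frac{Z}{2}$)
$- \frac{40056}{16204} + \frac{l{\left(X,68 \right)}}{3 \left(-36\right) 23} = - \frac{40056}{16204} + \frac{\frac{27}{4} + \frac{1}{2} \left(- \frac{815}{366}\right)}{3 \left(-36\right) 23} = \left(-40056\right) \frac{1}{16204} + \frac{\frac{27}{4} - \frac{815}{732}}{\left(-108\right) 23} = - \frac{10014}{4051} + \frac{2063}{366 \left(-2484\right)} = - \frac{10014}{4051} + \frac{2063}{366} \left(- \frac{1}{2484}\right) = - \frac{10014}{4051} - \frac{2063}{909144} = - \frac{9112525229}{3682942344}$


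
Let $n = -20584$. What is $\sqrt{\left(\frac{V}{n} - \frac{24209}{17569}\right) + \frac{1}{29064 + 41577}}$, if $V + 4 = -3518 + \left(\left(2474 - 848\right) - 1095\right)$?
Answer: $\frac{i \sqrt{22345652476830311578194986}}{4257772024956} \approx 1.1102 i$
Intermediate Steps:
$V = -2991$ ($V = -4 + \left(-3518 + \left(\left(2474 - 848\right) - 1095\right)\right) = -4 + \left(-3518 + \left(1626 - 1095\right)\right) = -4 + \left(-3518 + 531\right) = -4 - 2987 = -2991$)
$\sqrt{\left(\frac{V}{n} - \frac{24209}{17569}\right) + \frac{1}{29064 + 41577}} = \sqrt{\left(- \frac{2991}{-20584} - \frac{24209}{17569}\right) + \frac{1}{29064 + 41577}} = \sqrt{\left(\left(-2991\right) \left(- \frac{1}{20584}\right) - \frac{24209}{17569}\right) + \frac{1}{70641}} = \sqrt{\left(\frac{2991}{20584} - \frac{24209}{17569}\right) + \frac{1}{70641}} = \sqrt{- \frac{445769177}{361640296} + \frac{1}{70641}} = \sqrt{- \frac{31489218792161}{25546632149736}} = \frac{i \sqrt{22345652476830311578194986}}{4257772024956}$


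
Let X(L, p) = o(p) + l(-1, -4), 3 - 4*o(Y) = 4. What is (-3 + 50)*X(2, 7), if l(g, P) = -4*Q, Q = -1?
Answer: 705/4 ≈ 176.25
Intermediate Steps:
o(Y) = -¼ (o(Y) = ¾ - ¼*4 = ¾ - 1 = -¼)
l(g, P) = 4 (l(g, P) = -4*(-1) = 4)
X(L, p) = 15/4 (X(L, p) = -¼ + 4 = 15/4)
(-3 + 50)*X(2, 7) = (-3 + 50)*(15/4) = 47*(15/4) = 705/4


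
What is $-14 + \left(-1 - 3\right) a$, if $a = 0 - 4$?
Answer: $2$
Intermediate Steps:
$a = -4$ ($a = 0 - 4 = -4$)
$-14 + \left(-1 - 3\right) a = -14 + \left(-1 - 3\right) \left(-4\right) = -14 - -16 = -14 + 16 = 2$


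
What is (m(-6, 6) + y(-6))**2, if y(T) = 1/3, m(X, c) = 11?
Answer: 1156/9 ≈ 128.44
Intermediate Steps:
y(T) = 1/3
(m(-6, 6) + y(-6))**2 = (11 + 1/3)**2 = (34/3)**2 = 1156/9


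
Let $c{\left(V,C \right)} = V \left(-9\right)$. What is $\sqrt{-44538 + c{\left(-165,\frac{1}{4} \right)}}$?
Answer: $i \sqrt{43053} \approx 207.49 i$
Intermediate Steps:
$c{\left(V,C \right)} = - 9 V$
$\sqrt{-44538 + c{\left(-165,\frac{1}{4} \right)}} = \sqrt{-44538 - -1485} = \sqrt{-44538 + 1485} = \sqrt{-43053} = i \sqrt{43053}$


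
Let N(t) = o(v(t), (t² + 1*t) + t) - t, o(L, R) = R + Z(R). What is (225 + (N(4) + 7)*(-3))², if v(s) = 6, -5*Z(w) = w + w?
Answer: 746496/25 ≈ 29860.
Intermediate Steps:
Z(w) = -2*w/5 (Z(w) = -(w + w)/5 = -2*w/5)
o(L, R) = 3*R/5 (o(L, R) = R - 2*R/5 = 3*R/5)
N(t) = t/5 + 3*t²/5 (N(t) = 3*((t² + 1*t) + t)/5 - t = 3*((t² + t) + t)/5 - t = 3*((t + t²) + t)/5 - t = 3*(t² + 2*t)/5 - t = (3*t²/5 + 6*t/5) - t = t/5 + 3*t²/5)
(225 + (N(4) + 7)*(-3))² = (225 + ((⅕)*4*(1 + 3*4) + 7)*(-3))² = (225 + ((⅕)*4*(1 + 12) + 7)*(-3))² = (225 + ((⅕)*4*13 + 7)*(-3))² = (225 + (52/5 + 7)*(-3))² = (225 + (87/5)*(-3))² = (225 - 261/5)² = (864/5)² = 746496/25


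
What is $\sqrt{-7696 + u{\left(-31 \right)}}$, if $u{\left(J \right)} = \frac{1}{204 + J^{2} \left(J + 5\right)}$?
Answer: $\frac{i \sqrt{4726479369486}}{24782} \approx 87.727 i$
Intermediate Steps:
$u{\left(J \right)} = \frac{1}{204 + J^{2} \left(5 + J\right)}$
$\sqrt{-7696 + u{\left(-31 \right)}} = \sqrt{-7696 + \frac{1}{204 + \left(-31\right)^{3} + 5 \left(-31\right)^{2}}} = \sqrt{-7696 + \frac{1}{204 - 29791 + 5 \cdot 961}} = \sqrt{-7696 + \frac{1}{204 - 29791 + 4805}} = \sqrt{-7696 + \frac{1}{-24782}} = \sqrt{-7696 - \frac{1}{24782}} = \sqrt{- \frac{190722273}{24782}} = \frac{i \sqrt{4726479369486}}{24782}$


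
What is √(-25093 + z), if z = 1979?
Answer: I*√23114 ≈ 152.03*I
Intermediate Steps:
√(-25093 + z) = √(-25093 + 1979) = √(-23114) = I*√23114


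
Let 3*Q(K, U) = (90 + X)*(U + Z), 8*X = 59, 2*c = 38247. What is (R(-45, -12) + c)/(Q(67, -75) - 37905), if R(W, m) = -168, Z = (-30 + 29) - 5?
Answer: -50548/108091 ≈ -0.46764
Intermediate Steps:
c = 38247/2 (c = (½)*38247 = 38247/2 ≈ 19124.)
X = 59/8 (X = (⅛)*59 = 59/8 ≈ 7.3750)
Z = -6 (Z = -1 - 5 = -6)
Q(K, U) = -779/4 + 779*U/24 (Q(K, U) = ((90 + 59/8)*(U - 6))/3 = (779*(-6 + U)/8)/3 = (-2337/4 + 779*U/8)/3 = -779/4 + 779*U/24)
(R(-45, -12) + c)/(Q(67, -75) - 37905) = (-168 + 38247/2)/((-779/4 + (779/24)*(-75)) - 37905) = 37911/(2*((-779/4 - 19475/8) - 37905)) = 37911/(2*(-21033/8 - 37905)) = 37911/(2*(-324273/8)) = (37911/2)*(-8/324273) = -50548/108091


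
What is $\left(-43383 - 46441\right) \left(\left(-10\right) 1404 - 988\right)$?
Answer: $1349875072$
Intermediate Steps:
$\left(-43383 - 46441\right) \left(\left(-10\right) 1404 - 988\right) = - 89824 \left(-14040 - 988\right) = \left(-89824\right) \left(-15028\right) = 1349875072$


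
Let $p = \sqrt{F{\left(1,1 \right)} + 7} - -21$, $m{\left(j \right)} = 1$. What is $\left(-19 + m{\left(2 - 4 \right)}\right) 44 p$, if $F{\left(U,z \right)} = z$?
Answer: $-16632 - 1584 \sqrt{2} \approx -18872.0$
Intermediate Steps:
$p = 21 + 2 \sqrt{2}$ ($p = \sqrt{1 + 7} - -21 = \sqrt{8} + 21 = 2 \sqrt{2} + 21 = 21 + 2 \sqrt{2} \approx 23.828$)
$\left(-19 + m{\left(2 - 4 \right)}\right) 44 p = \left(-19 + 1\right) 44 \left(21 + 2 \sqrt{2}\right) = \left(-18\right) 44 \left(21 + 2 \sqrt{2}\right) = - 792 \left(21 + 2 \sqrt{2}\right) = -16632 - 1584 \sqrt{2}$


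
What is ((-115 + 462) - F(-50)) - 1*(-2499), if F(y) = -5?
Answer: 2851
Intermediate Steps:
((-115 + 462) - F(-50)) - 1*(-2499) = ((-115 + 462) - 1*(-5)) - 1*(-2499) = (347 + 5) + 2499 = 352 + 2499 = 2851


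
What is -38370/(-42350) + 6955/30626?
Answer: 146966387/129701110 ≈ 1.1331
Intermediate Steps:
-38370/(-42350) + 6955/30626 = -38370*(-1/42350) + 6955*(1/30626) = 3837/4235 + 6955/30626 = 146966387/129701110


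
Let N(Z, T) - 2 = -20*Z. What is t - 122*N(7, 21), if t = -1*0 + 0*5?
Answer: 16836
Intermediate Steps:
N(Z, T) = 2 - 20*Z
t = 0 (t = 0 + 0 = 0)
t - 122*N(7, 21) = 0 - 122*(2 - 20*7) = 0 - 122*(2 - 140) = 0 - 122*(-138) = 0 + 16836 = 16836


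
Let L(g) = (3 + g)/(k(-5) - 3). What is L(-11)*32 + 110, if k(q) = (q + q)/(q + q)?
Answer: 238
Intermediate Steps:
k(q) = 1 (k(q) = (2*q)/((2*q)) = (2*q)*(1/(2*q)) = 1)
L(g) = -3/2 - g/2 (L(g) = (3 + g)/(1 - 3) = (3 + g)/(-2) = (3 + g)*(-1/2) = -3/2 - g/2)
L(-11)*32 + 110 = (-3/2 - 1/2*(-11))*32 + 110 = (-3/2 + 11/2)*32 + 110 = 4*32 + 110 = 128 + 110 = 238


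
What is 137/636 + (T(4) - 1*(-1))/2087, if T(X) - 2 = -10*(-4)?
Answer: 313267/1327332 ≈ 0.23601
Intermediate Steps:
T(X) = 42 (T(X) = 2 - 10*(-4) = 2 + 40 = 42)
137/636 + (T(4) - 1*(-1))/2087 = 137/636 + (42 - 1*(-1))/2087 = 137*(1/636) + (42 + 1)*(1/2087) = 137/636 + 43*(1/2087) = 137/636 + 43/2087 = 313267/1327332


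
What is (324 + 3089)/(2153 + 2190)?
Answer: 3413/4343 ≈ 0.78586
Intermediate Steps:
(324 + 3089)/(2153 + 2190) = 3413/4343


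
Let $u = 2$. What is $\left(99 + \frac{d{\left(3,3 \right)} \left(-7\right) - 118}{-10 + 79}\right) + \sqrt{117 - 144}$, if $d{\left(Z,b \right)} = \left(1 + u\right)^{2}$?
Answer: $\frac{6650}{69} + 3 i \sqrt{3} \approx 96.377 + 5.1962 i$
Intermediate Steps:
$d{\left(Z,b \right)} = 9$ ($d{\left(Z,b \right)} = \left(1 + 2\right)^{2} = 3^{2} = 9$)
$\left(99 + \frac{d{\left(3,3 \right)} \left(-7\right) - 118}{-10 + 79}\right) + \sqrt{117 - 144} = \left(99 + \frac{9 \left(-7\right) - 118}{-10 + 79}\right) + \sqrt{117 - 144} = \left(99 + \frac{-63 - 118}{69}\right) + \sqrt{-27} = \left(99 - \frac{181}{69}\right) + 3 i \sqrt{3} = \frac{6650}{69} + 3 i \sqrt{3}$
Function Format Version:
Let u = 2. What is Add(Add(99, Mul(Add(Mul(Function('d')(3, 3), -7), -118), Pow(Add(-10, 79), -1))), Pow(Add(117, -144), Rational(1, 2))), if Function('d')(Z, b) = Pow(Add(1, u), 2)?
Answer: Add(Rational(6650, 69), Mul(3, I, Pow(3, Rational(1, 2)))) ≈ Add(96.377, Mul(5.1962, I))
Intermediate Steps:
Function('d')(Z, b) = 9 (Function('d')(Z, b) = Pow(Add(1, 2), 2) = Pow(3, 2) = 9)
Add(Add(99, Mul(Add(Mul(Function('d')(3, 3), -7), -118), Pow(Add(-10, 79), -1))), Pow(Add(117, -144), Rational(1, 2))) = Add(Add(99, Mul(Add(Mul(9, -7), -118), Pow(Add(-10, 79), -1))), Pow(Add(117, -144), Rational(1, 2))) = Add(Add(99, Mul(Add(-63, -118), Pow(69, -1))), Pow(-27, Rational(1, 2))) = Add(Add(99, Mul(-181, Rational(1, 69))), Mul(3, I, Pow(3, Rational(1, 2)))) = Add(Add(99, Rational(-181, 69)), Mul(3, I, Pow(3, Rational(1, 2)))) = Add(Rational(6650, 69), Mul(3, I, Pow(3, Rational(1, 2))))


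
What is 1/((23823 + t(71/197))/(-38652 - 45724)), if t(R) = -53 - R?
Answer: -16622072/4682619 ≈ -3.5497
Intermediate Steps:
1/((23823 + t(71/197))/(-38652 - 45724)) = 1/((23823 + (-53 - 71/197))/(-38652 - 45724)) = 1/((23823 + (-53 - 71/197))/(-84376)) = 1/((23823 + (-53 - 1*71/197))*(-1/84376)) = 1/((23823 + (-53 - 71/197))*(-1/84376)) = 1/((23823 - 10512/197)*(-1/84376)) = 1/((4682619/197)*(-1/84376)) = 1/(-4682619/16622072) = -16622072/4682619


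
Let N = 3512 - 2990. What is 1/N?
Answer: 1/522 ≈ 0.0019157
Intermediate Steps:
N = 522
1/N = 1/522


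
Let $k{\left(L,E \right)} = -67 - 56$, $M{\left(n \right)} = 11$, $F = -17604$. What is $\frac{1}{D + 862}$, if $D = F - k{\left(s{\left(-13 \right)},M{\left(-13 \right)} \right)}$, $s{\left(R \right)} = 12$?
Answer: $- \frac{1}{16619} \approx -6.0172 \cdot 10^{-5}$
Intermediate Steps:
$k{\left(L,E \right)} = -123$
$D = -17481$ ($D = -17604 - -123 = -17604 + 123 = -17481$)
$\frac{1}{D + 862} = \frac{1}{-17481 + 862} = \frac{1}{-16619} = - \frac{1}{16619}$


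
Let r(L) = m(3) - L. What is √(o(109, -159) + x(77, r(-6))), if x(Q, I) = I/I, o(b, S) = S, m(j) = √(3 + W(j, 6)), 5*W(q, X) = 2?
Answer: I*√158 ≈ 12.57*I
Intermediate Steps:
W(q, X) = ⅖ (W(q, X) = (⅕)*2 = ⅖)
m(j) = √85/5 (m(j) = √(3 + ⅖) = √(17/5) = √85/5)
r(L) = -L + √85/5 (r(L) = √85/5 - L = -L + √85/5)
x(Q, I) = 1
√(o(109, -159) + x(77, r(-6))) = √(-159 + 1) = √(-158) = I*√158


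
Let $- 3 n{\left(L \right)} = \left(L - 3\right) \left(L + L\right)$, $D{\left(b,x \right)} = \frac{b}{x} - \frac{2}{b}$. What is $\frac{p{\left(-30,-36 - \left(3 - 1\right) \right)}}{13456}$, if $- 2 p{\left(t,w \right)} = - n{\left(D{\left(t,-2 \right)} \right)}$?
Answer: $- \frac{20453}{4541400} \approx -0.0045037$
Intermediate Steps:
$D{\left(b,x \right)} = - \frac{2}{b} + \frac{b}{x}$
$n{\left(L \right)} = - \frac{2 L \left(-3 + L\right)}{3}$ ($n{\left(L \right)} = - \frac{\left(L - 3\right) \left(L + L\right)}{3} = - \frac{\left(-3 + L\right) 2 L}{3} = - \frac{2 L \left(-3 + L\right)}{3}$)
$p{\left(t,w \right)} = \frac{\left(- \frac{2}{t} - \frac{t}{2}\right) \left(3 + \frac{t}{2} + \frac{2}{t}\right)}{3}$ ($p{\left(t,w \right)} = - \frac{\left(-1\right) \frac{2 \left(- \frac{2}{t} + \frac{t}{-2}\right) \left(3 - \left(- \frac{2}{t} + \frac{t}{-2}\right)\right)}{3}}{2} = - \frac{\left(-1\right) \frac{2 \left(- \frac{2}{t} + t \left(- \frac{1}{2}\right)\right) \left(3 - \left(- \frac{2}{t} + t \left(- \frac{1}{2}\right)\right)\right)}{3}}{2} = - \frac{\left(-1\right) \frac{2 \left(- \frac{2}{t} - \frac{t}{2}\right) \left(3 - \left(- \frac{2}{t} - \frac{t}{2}\right)\right)}{3}}{2} = - \frac{\left(-1\right) \frac{2 \left(- \frac{2}{t} - \frac{t}{2}\right) \left(3 + \left(\frac{t}{2} + \frac{2}{t}\right)\right)}{3}}{2} = - \frac{\left(-1\right) \frac{2 \left(- \frac{2}{t} - \frac{t}{2}\right) \left(3 + \frac{t}{2} + \frac{2}{t}\right)}{3}}{2} = - \frac{\left(- \frac{2}{3}\right) \left(- \frac{2}{t} - \frac{t}{2}\right) \left(3 + \frac{t}{2} + \frac{2}{t}\right)}{2} = \frac{\left(- \frac{2}{t} - \frac{t}{2}\right) \left(3 + \frac{t}{2} + \frac{2}{t}\right)}{3}$)
$\frac{p{\left(-30,-36 - \left(3 - 1\right) \right)}}{13456} = \frac{\frac{1}{12} \cdot \frac{1}{900} \left(-4 - \left(-30\right)^{2}\right) \left(4 - 30 \left(6 - 30\right)\right)}{13456} = \frac{1}{12} \cdot \frac{1}{900} \left(-4 - 900\right) \left(4 - -720\right) \frac{1}{13456} = \frac{1}{12} \cdot \frac{1}{900} \left(-4 - 900\right) \left(4 + 720\right) \frac{1}{13456} = \frac{1}{12} \cdot \frac{1}{900} \left(-904\right) 724 \cdot \frac{1}{13456} = \left(- \frac{40906}{675}\right) \frac{1}{13456} = - \frac{20453}{4541400}$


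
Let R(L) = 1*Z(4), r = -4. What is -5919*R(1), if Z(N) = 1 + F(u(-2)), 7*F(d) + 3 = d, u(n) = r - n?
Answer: -11838/7 ≈ -1691.1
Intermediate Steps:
u(n) = -4 - n
F(d) = -3/7 + d/7
Z(N) = 2/7 (Z(N) = 1 + (-3/7 + (-4 - 1*(-2))/7) = 1 + (-3/7 + (-4 + 2)/7) = 1 + (-3/7 + (⅐)*(-2)) = 1 + (-3/7 - 2/7) = 1 - 5/7 = 2/7)
R(L) = 2/7 (R(L) = 1*(2/7) = 2/7)
-5919*R(1) = -5919*2/7 = -11838/7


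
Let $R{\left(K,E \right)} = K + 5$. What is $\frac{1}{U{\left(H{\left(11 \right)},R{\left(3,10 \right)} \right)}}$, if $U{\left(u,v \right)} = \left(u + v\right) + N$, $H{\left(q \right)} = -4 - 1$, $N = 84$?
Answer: $\frac{1}{87} \approx 0.011494$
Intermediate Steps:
$H{\left(q \right)} = -5$
$R{\left(K,E \right)} = 5 + K$
$U{\left(u,v \right)} = 84 + u + v$ ($U{\left(u,v \right)} = \left(u + v\right) + 84 = 84 + u + v$)
$\frac{1}{U{\left(H{\left(11 \right)},R{\left(3,10 \right)} \right)}} = \frac{1}{84 - 5 + \left(5 + 3\right)} = \frac{1}{84 - 5 + 8} = \frac{1}{87}$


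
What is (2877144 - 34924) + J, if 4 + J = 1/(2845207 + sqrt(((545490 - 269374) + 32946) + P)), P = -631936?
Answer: 23008316046137887375/8095203195723 - I*sqrt(322874)/8095203195723 ≈ 2.8422e+6 - 7.0192e-11*I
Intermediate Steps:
J = -4 + 1/(2845207 + I*sqrt(322874)) (J = -4 + 1/(2845207 + sqrt(((545490 - 269374) + 32946) - 631936)) = -4 + 1/(2845207 + sqrt((276116 + 32946) - 631936)) = -4 + 1/(2845207 + sqrt(309062 - 631936)) = -4 + 1/(2845207 + sqrt(-322874)) = -4 + 1/(2845207 + I*sqrt(322874)) ≈ -4.0 - 7.0192e-11*I)
(2877144 - 34924) + J = (2877144 - 34924) + (-4*sqrt(322874) + 11380827*I)/(sqrt(322874) - 2845207*I) = 2842220 + (-4*sqrt(322874) + 11380827*I)/(sqrt(322874) - 2845207*I)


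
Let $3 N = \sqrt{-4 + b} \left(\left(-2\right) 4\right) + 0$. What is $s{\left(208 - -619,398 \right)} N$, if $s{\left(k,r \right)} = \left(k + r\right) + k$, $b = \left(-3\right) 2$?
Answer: $- 5472 i \sqrt{10} \approx - 17304.0 i$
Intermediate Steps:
$b = -6$
$s{\left(k,r \right)} = r + 2 k$
$N = - \frac{8 i \sqrt{10}}{3}$ ($N = \frac{\sqrt{-4 - 6} \left(\left(-2\right) 4\right) + 0}{3} = \frac{\sqrt{-10} \left(-8\right) + 0}{3} = \frac{i \sqrt{10} \left(-8\right) + 0}{3} = \frac{- 8 i \sqrt{10} + 0}{3} = \frac{\left(-8\right) i \sqrt{10}}{3} = - \frac{8 i \sqrt{10}}{3} \approx - 8.4327 i$)
$s{\left(208 - -619,398 \right)} N = \left(398 + 2 \left(208 - -619\right)\right) \left(- \frac{8 i \sqrt{10}}{3}\right) = \left(398 + 2 \left(208 + 619\right)\right) \left(- \frac{8 i \sqrt{10}}{3}\right) = \left(398 + 2 \cdot 827\right) \left(- \frac{8 i \sqrt{10}}{3}\right) = \left(398 + 1654\right) \left(- \frac{8 i \sqrt{10}}{3}\right) = 2052 \left(- \frac{8 i \sqrt{10}}{3}\right) = - 5472 i \sqrt{10}$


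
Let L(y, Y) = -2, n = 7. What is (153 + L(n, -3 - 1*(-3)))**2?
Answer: 22801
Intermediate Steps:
(153 + L(n, -3 - 1*(-3)))**2 = (153 - 2)**2 = 151**2 = 22801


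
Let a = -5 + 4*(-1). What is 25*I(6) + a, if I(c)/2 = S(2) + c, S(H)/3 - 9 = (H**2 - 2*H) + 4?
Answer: 2241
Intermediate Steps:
S(H) = 39 - 6*H + 3*H**2 (S(H) = 27 + 3*((H**2 - 2*H) + 4) = 27 + 3*(4 + H**2 - 2*H) = 27 + (12 - 6*H + 3*H**2) = 39 - 6*H + 3*H**2)
I(c) = 78 + 2*c (I(c) = 2*((39 - 6*2 + 3*2**2) + c) = 2*((39 - 12 + 3*4) + c) = 2*((39 - 12 + 12) + c) = 2*(39 + c) = 78 + 2*c)
a = -9 (a = -5 - 4 = -9)
25*I(6) + a = 25*(78 + 2*6) - 9 = 25*(78 + 12) - 9 = 25*90 - 9 = 2250 - 9 = 2241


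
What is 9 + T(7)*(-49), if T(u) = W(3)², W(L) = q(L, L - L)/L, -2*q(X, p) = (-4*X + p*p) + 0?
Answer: -187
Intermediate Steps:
q(X, p) = 2*X - p²/2 (q(X, p) = -((-4*X + p*p) + 0)/2 = -((-4*X + p²) + 0)/2 = -((p² - 4*X) + 0)/2 = -(p² - 4*X)/2 = 2*X - p²/2)
W(L) = 2 (W(L) = (2*L - (L - L)²/2)/L = (2*L - ½*0²)/L = (2*L - ½*0)/L = (2*L + 0)/L = (2*L)/L = 2)
T(u) = 4 (T(u) = 2² = 4)
9 + T(7)*(-49) = 9 + 4*(-49) = 9 - 196 = -187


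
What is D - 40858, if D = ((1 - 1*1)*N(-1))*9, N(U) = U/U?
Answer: -40858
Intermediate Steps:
N(U) = 1
D = 0 (D = ((1 - 1*1)*1)*9 = ((1 - 1)*1)*9 = (0*1)*9 = 0*9 = 0)
D - 40858 = 0 - 40858 = -40858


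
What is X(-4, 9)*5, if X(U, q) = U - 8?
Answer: -60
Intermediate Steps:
X(U, q) = -8 + U
X(-4, 9)*5 = (-8 - 4)*5 = -12*5 = -60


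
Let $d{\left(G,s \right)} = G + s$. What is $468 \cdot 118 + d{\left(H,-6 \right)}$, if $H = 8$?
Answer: $55226$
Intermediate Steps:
$468 \cdot 118 + d{\left(H,-6 \right)} = 468 \cdot 118 + \left(8 - 6\right) = 55224 + 2 = 55226$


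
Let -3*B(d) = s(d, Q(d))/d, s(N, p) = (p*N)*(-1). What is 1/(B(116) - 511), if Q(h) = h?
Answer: -3/1417 ≈ -0.0021171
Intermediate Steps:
s(N, p) = -N*p (s(N, p) = (N*p)*(-1) = -N*p)
B(d) = d/3 (B(d) = -(-d*d)/(3*d) = -(-d**2)/(3*d) = -(-1)*d/3 = d/3)
1/(B(116) - 511) = 1/((1/3)*116 - 511) = 1/(116/3 - 511) = 1/(-1417/3) = -3/1417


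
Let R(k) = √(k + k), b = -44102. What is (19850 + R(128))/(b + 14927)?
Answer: -6622/9725 ≈ -0.68093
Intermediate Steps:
R(k) = √2*√k (R(k) = √(2*k) = √2*√k)
(19850 + R(128))/(b + 14927) = (19850 + √2*√128)/(-44102 + 14927) = (19850 + √2*(8*√2))/(-29175) = (19850 + 16)*(-1/29175) = 19866*(-1/29175) = -6622/9725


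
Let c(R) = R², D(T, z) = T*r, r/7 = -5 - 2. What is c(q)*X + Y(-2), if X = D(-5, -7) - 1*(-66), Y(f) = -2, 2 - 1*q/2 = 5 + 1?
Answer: 19902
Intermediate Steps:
q = -8 (q = 4 - 2*(5 + 1) = 4 - 2*6 = 4 - 12 = -8)
r = -49 (r = 7*(-5 - 2) = 7*(-7) = -49)
D(T, z) = -49*T (D(T, z) = T*(-49) = -49*T)
X = 311 (X = -49*(-5) - 1*(-66) = 245 + 66 = 311)
c(q)*X + Y(-2) = (-8)²*311 - 2 = 64*311 - 2 = 19904 - 2 = 19902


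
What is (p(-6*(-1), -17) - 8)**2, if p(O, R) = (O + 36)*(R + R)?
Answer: 2062096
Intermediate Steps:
p(O, R) = 2*R*(36 + O) (p(O, R) = (36 + O)*(2*R) = 2*R*(36 + O))
(p(-6*(-1), -17) - 8)**2 = (2*(-17)*(36 - 6*(-1)) - 8)**2 = (2*(-17)*(36 + 6) - 8)**2 = (2*(-17)*42 - 8)**2 = (-1428 - 8)**2 = (-1436)**2 = 2062096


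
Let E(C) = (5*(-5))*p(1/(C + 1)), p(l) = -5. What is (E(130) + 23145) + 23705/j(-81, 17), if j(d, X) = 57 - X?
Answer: 190901/8 ≈ 23863.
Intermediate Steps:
E(C) = 125 (E(C) = (5*(-5))*(-5) = -25*(-5) = 125)
(E(130) + 23145) + 23705/j(-81, 17) = (125 + 23145) + 23705/(57 - 1*17) = 23270 + 23705/(57 - 17) = 23270 + 23705/40 = 23270 + 23705*(1/40) = 23270 + 4741/8 = 190901/8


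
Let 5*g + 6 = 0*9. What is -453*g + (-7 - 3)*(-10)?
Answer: 3218/5 ≈ 643.60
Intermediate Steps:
g = -6/5 (g = -6/5 + (0*9)/5 = -6/5 + (1/5)*0 = -6/5 + 0 = -6/5 ≈ -1.2000)
-453*g + (-7 - 3)*(-10) = -453*(-6/5) + (-7 - 3)*(-10) = 2718/5 - 10*(-10) = 2718/5 + 100 = 3218/5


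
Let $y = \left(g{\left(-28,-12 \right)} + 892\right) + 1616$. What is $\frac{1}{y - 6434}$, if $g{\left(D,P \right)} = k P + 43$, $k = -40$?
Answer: $- \frac{1}{3403} \approx -0.00029386$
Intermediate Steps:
$g{\left(D,P \right)} = 43 - 40 P$ ($g{\left(D,P \right)} = - 40 P + 43 = 43 - 40 P$)
$y = 3031$ ($y = \left(\left(43 - -480\right) + 892\right) + 1616 = \left(\left(43 + 480\right) + 892\right) + 1616 = \left(523 + 892\right) + 1616 = 1415 + 1616 = 3031$)
$\frac{1}{y - 6434} = \frac{1}{3031 - 6434} = \frac{1}{-3403} = - \frac{1}{3403}$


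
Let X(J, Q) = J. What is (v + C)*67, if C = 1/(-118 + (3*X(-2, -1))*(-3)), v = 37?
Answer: 247833/100 ≈ 2478.3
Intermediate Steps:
C = -1/100 (C = 1/(-118 + (3*(-2))*(-3)) = 1/(-118 - 6*(-3)) = 1/(-118 + 18) = 1/(-100) = -1/100 ≈ -0.010000)
(v + C)*67 = (37 - 1/100)*67 = (3699/100)*67 = 247833/100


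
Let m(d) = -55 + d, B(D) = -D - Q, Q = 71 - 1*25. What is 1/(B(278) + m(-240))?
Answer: -1/619 ≈ -0.0016155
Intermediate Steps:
Q = 46 (Q = 71 - 25 = 46)
B(D) = -46 - D (B(D) = -D - 1*46 = -D - 46 = -46 - D)
1/(B(278) + m(-240)) = 1/((-46 - 1*278) + (-55 - 240)) = 1/((-46 - 278) - 295) = 1/(-324 - 295) = 1/(-619) = -1/619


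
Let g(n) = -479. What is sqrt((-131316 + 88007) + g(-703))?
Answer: 2*I*sqrt(10947) ≈ 209.26*I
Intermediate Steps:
sqrt((-131316 + 88007) + g(-703)) = sqrt((-131316 + 88007) - 479) = sqrt(-43309 - 479) = sqrt(-43788) = 2*I*sqrt(10947)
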